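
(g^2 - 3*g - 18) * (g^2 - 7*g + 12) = g^4 - 10*g^3 + 15*g^2 + 90*g - 216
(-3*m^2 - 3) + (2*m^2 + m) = -m^2 + m - 3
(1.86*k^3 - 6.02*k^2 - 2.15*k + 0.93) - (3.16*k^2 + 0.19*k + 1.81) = 1.86*k^3 - 9.18*k^2 - 2.34*k - 0.88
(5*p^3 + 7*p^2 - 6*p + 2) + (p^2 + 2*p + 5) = 5*p^3 + 8*p^2 - 4*p + 7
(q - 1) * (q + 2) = q^2 + q - 2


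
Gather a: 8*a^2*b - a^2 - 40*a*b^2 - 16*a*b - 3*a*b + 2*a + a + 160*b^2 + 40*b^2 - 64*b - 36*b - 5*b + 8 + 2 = a^2*(8*b - 1) + a*(-40*b^2 - 19*b + 3) + 200*b^2 - 105*b + 10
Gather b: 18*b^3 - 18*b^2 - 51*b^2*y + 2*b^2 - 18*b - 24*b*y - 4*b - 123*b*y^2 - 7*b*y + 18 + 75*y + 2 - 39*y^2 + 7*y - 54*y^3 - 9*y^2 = 18*b^3 + b^2*(-51*y - 16) + b*(-123*y^2 - 31*y - 22) - 54*y^3 - 48*y^2 + 82*y + 20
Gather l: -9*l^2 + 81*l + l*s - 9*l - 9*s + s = -9*l^2 + l*(s + 72) - 8*s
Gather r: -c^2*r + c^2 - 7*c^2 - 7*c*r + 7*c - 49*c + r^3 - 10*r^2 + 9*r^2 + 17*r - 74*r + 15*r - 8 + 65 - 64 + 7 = -6*c^2 - 42*c + r^3 - r^2 + r*(-c^2 - 7*c - 42)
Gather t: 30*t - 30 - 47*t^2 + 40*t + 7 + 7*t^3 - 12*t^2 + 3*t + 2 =7*t^3 - 59*t^2 + 73*t - 21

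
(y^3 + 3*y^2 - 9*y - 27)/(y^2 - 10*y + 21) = (y^2 + 6*y + 9)/(y - 7)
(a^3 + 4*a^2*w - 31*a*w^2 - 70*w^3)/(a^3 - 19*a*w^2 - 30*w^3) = (a + 7*w)/(a + 3*w)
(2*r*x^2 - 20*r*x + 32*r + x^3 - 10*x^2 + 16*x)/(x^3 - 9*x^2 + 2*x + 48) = (2*r*x - 4*r + x^2 - 2*x)/(x^2 - x - 6)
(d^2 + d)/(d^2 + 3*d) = (d + 1)/(d + 3)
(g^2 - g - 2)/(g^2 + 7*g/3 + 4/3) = 3*(g - 2)/(3*g + 4)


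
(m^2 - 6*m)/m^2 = (m - 6)/m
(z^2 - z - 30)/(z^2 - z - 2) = (-z^2 + z + 30)/(-z^2 + z + 2)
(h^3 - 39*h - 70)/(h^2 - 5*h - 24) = (-h^3 + 39*h + 70)/(-h^2 + 5*h + 24)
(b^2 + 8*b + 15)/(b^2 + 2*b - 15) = (b + 3)/(b - 3)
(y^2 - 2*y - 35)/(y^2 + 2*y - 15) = (y - 7)/(y - 3)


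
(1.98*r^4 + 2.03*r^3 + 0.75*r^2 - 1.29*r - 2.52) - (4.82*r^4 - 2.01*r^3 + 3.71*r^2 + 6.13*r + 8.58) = -2.84*r^4 + 4.04*r^3 - 2.96*r^2 - 7.42*r - 11.1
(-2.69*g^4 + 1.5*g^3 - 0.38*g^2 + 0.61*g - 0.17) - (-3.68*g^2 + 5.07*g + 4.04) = -2.69*g^4 + 1.5*g^3 + 3.3*g^2 - 4.46*g - 4.21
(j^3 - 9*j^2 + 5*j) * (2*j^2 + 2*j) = 2*j^5 - 16*j^4 - 8*j^3 + 10*j^2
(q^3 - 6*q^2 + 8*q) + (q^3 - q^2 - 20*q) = 2*q^3 - 7*q^2 - 12*q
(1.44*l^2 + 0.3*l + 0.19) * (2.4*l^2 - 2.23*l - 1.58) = 3.456*l^4 - 2.4912*l^3 - 2.4882*l^2 - 0.8977*l - 0.3002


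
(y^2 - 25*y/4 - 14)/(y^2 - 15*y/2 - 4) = (4*y + 7)/(2*(2*y + 1))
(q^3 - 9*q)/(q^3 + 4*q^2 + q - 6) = q*(q - 3)/(q^2 + q - 2)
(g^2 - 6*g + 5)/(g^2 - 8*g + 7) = (g - 5)/(g - 7)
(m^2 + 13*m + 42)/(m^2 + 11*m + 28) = (m + 6)/(m + 4)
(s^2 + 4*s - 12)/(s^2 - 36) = (s - 2)/(s - 6)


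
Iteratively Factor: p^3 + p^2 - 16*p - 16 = (p - 4)*(p^2 + 5*p + 4) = (p - 4)*(p + 1)*(p + 4)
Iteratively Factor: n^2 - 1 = (n + 1)*(n - 1)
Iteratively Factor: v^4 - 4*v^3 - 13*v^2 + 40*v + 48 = (v + 3)*(v^3 - 7*v^2 + 8*v + 16) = (v + 1)*(v + 3)*(v^2 - 8*v + 16) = (v - 4)*(v + 1)*(v + 3)*(v - 4)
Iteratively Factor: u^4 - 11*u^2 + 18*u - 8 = (u - 1)*(u^3 + u^2 - 10*u + 8) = (u - 1)*(u + 4)*(u^2 - 3*u + 2) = (u - 1)^2*(u + 4)*(u - 2)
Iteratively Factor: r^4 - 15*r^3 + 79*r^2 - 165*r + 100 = (r - 1)*(r^3 - 14*r^2 + 65*r - 100) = (r - 5)*(r - 1)*(r^2 - 9*r + 20) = (r - 5)^2*(r - 1)*(r - 4)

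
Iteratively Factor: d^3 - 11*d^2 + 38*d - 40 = (d - 4)*(d^2 - 7*d + 10) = (d - 4)*(d - 2)*(d - 5)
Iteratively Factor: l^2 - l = (l - 1)*(l)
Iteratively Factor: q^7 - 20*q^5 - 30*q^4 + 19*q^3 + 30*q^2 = (q + 3)*(q^6 - 3*q^5 - 11*q^4 + 3*q^3 + 10*q^2) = (q + 2)*(q + 3)*(q^5 - 5*q^4 - q^3 + 5*q^2) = q*(q + 2)*(q + 3)*(q^4 - 5*q^3 - q^2 + 5*q) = q^2*(q + 2)*(q + 3)*(q^3 - 5*q^2 - q + 5) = q^2*(q - 1)*(q + 2)*(q + 3)*(q^2 - 4*q - 5) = q^2*(q - 5)*(q - 1)*(q + 2)*(q + 3)*(q + 1)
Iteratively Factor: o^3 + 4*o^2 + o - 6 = (o + 2)*(o^2 + 2*o - 3) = (o - 1)*(o + 2)*(o + 3)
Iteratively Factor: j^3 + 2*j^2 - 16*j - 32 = (j - 4)*(j^2 + 6*j + 8) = (j - 4)*(j + 4)*(j + 2)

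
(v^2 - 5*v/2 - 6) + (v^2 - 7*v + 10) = 2*v^2 - 19*v/2 + 4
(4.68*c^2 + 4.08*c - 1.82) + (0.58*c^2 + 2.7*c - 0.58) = 5.26*c^2 + 6.78*c - 2.4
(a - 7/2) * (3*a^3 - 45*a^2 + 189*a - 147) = 3*a^4 - 111*a^3/2 + 693*a^2/2 - 1617*a/2 + 1029/2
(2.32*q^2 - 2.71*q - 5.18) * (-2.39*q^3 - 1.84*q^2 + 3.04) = -5.5448*q^5 + 2.2081*q^4 + 17.3666*q^3 + 16.584*q^2 - 8.2384*q - 15.7472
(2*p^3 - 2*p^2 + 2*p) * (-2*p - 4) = -4*p^4 - 4*p^3 + 4*p^2 - 8*p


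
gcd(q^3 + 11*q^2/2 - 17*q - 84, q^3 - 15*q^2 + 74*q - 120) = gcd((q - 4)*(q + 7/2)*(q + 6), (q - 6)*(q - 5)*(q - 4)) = q - 4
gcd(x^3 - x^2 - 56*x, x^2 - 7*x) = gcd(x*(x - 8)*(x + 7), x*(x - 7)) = x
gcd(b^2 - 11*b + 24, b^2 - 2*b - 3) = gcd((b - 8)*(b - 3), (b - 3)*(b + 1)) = b - 3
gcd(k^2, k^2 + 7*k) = k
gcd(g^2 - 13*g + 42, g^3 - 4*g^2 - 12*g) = g - 6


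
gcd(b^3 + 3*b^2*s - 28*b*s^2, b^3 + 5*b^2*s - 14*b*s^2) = b^2 + 7*b*s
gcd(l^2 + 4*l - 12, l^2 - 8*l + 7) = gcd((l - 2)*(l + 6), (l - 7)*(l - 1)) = 1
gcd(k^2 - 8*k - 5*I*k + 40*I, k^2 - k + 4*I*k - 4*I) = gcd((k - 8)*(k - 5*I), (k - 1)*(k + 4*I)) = 1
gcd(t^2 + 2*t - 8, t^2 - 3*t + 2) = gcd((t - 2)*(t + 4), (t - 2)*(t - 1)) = t - 2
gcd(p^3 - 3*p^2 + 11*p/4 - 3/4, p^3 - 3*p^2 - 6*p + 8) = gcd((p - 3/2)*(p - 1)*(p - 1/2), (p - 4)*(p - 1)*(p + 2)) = p - 1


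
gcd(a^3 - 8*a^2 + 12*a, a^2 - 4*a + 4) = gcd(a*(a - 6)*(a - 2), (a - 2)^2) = a - 2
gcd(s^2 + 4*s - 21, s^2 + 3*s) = 1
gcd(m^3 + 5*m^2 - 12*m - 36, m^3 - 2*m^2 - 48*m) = m + 6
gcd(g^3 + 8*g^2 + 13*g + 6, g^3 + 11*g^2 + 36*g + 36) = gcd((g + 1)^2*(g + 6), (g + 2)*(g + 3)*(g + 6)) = g + 6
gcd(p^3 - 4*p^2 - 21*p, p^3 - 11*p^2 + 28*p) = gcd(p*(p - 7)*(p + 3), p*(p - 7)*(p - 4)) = p^2 - 7*p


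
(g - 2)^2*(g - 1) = g^3 - 5*g^2 + 8*g - 4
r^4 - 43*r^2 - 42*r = r*(r - 7)*(r + 1)*(r + 6)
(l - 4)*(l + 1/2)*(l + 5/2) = l^3 - l^2 - 43*l/4 - 5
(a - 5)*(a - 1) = a^2 - 6*a + 5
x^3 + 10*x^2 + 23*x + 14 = (x + 1)*(x + 2)*(x + 7)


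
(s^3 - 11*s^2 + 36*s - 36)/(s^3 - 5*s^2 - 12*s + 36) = (s - 3)/(s + 3)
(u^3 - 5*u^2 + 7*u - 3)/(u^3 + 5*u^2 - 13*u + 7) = (u - 3)/(u + 7)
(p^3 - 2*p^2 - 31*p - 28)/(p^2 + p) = p - 3 - 28/p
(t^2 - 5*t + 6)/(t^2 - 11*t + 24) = (t - 2)/(t - 8)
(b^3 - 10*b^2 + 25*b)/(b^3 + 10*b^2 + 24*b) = (b^2 - 10*b + 25)/(b^2 + 10*b + 24)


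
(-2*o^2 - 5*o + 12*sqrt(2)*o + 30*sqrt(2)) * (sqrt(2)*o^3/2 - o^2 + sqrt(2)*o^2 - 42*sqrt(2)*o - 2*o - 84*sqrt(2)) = -sqrt(2)*o^5 - 9*sqrt(2)*o^4/2 + 14*o^4 + 63*o^3 + 67*sqrt(2)*o^3 - 938*o^2 + 324*sqrt(2)*o^2 - 4536*o + 360*sqrt(2)*o - 5040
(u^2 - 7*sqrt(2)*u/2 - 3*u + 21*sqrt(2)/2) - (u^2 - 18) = -7*sqrt(2)*u/2 - 3*u + 21*sqrt(2)/2 + 18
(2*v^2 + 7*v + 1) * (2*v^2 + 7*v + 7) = 4*v^4 + 28*v^3 + 65*v^2 + 56*v + 7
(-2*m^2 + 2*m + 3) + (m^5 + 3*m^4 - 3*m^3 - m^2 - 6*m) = m^5 + 3*m^4 - 3*m^3 - 3*m^2 - 4*m + 3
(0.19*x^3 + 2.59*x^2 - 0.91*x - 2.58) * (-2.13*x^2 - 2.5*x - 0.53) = -0.4047*x^5 - 5.9917*x^4 - 4.6374*x^3 + 6.3977*x^2 + 6.9323*x + 1.3674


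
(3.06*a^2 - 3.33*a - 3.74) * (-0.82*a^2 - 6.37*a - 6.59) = -2.5092*a^4 - 16.7616*a^3 + 4.1135*a^2 + 45.7685*a + 24.6466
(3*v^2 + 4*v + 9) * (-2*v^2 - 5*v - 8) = -6*v^4 - 23*v^3 - 62*v^2 - 77*v - 72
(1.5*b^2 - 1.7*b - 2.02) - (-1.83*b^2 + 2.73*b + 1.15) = 3.33*b^2 - 4.43*b - 3.17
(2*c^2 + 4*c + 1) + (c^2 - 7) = 3*c^2 + 4*c - 6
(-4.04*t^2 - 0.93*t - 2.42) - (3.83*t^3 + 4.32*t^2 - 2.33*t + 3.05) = -3.83*t^3 - 8.36*t^2 + 1.4*t - 5.47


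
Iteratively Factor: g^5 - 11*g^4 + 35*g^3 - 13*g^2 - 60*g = (g - 4)*(g^4 - 7*g^3 + 7*g^2 + 15*g) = (g - 4)*(g - 3)*(g^3 - 4*g^2 - 5*g) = g*(g - 4)*(g - 3)*(g^2 - 4*g - 5) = g*(g - 5)*(g - 4)*(g - 3)*(g + 1)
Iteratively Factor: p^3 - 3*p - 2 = (p - 2)*(p^2 + 2*p + 1) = (p - 2)*(p + 1)*(p + 1)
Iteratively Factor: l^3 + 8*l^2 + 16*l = (l)*(l^2 + 8*l + 16) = l*(l + 4)*(l + 4)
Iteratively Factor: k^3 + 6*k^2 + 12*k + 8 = (k + 2)*(k^2 + 4*k + 4) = (k + 2)^2*(k + 2)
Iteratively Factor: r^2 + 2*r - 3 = (r - 1)*(r + 3)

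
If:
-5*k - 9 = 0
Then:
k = -9/5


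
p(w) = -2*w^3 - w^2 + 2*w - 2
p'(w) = -6*w^2 - 2*w + 2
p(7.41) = -855.83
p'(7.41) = -342.27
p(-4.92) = 202.14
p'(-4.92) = -133.40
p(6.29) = -526.70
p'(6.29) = -247.96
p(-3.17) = 45.32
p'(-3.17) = -51.95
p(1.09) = -3.60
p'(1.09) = -7.31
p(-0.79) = -3.22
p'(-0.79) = -0.16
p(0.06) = -1.88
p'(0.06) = 1.86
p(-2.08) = 7.51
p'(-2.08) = -19.80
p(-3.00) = 37.00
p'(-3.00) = -46.00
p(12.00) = -3578.00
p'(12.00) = -886.00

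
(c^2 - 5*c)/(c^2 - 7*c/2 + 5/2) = 2*c*(c - 5)/(2*c^2 - 7*c + 5)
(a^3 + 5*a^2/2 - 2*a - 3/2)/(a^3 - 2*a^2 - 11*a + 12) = (a + 1/2)/(a - 4)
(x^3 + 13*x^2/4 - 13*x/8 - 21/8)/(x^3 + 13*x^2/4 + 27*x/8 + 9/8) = (2*x^2 + 5*x - 7)/(2*x^2 + 5*x + 3)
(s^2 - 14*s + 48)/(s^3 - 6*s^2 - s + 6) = (s - 8)/(s^2 - 1)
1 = 1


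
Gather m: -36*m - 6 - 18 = -36*m - 24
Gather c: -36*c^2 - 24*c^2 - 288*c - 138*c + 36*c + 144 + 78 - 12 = -60*c^2 - 390*c + 210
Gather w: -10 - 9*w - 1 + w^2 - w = w^2 - 10*w - 11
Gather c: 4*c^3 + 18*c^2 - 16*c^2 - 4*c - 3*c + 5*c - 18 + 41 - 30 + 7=4*c^3 + 2*c^2 - 2*c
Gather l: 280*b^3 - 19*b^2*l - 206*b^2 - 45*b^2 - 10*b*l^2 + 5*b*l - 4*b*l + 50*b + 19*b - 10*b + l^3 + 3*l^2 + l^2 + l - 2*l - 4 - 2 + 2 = 280*b^3 - 251*b^2 + 59*b + l^3 + l^2*(4 - 10*b) + l*(-19*b^2 + b - 1) - 4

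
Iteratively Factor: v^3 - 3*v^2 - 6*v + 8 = (v - 4)*(v^2 + v - 2) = (v - 4)*(v - 1)*(v + 2)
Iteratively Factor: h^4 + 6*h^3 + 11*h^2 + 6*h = (h)*(h^3 + 6*h^2 + 11*h + 6) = h*(h + 2)*(h^2 + 4*h + 3) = h*(h + 2)*(h + 3)*(h + 1)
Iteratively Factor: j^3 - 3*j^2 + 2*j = (j - 1)*(j^2 - 2*j) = (j - 2)*(j - 1)*(j)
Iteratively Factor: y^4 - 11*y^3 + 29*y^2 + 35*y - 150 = (y - 3)*(y^3 - 8*y^2 + 5*y + 50) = (y - 5)*(y - 3)*(y^2 - 3*y - 10) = (y - 5)*(y - 3)*(y + 2)*(y - 5)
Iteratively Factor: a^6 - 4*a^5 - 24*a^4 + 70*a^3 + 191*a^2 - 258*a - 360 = (a + 1)*(a^5 - 5*a^4 - 19*a^3 + 89*a^2 + 102*a - 360) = (a - 2)*(a + 1)*(a^4 - 3*a^3 - 25*a^2 + 39*a + 180) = (a - 2)*(a + 1)*(a + 3)*(a^3 - 6*a^2 - 7*a + 60) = (a - 4)*(a - 2)*(a + 1)*(a + 3)*(a^2 - 2*a - 15) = (a - 4)*(a - 2)*(a + 1)*(a + 3)^2*(a - 5)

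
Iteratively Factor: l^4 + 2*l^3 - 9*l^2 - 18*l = (l + 2)*(l^3 - 9*l) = l*(l + 2)*(l^2 - 9) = l*(l + 2)*(l + 3)*(l - 3)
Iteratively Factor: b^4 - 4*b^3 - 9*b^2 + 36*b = (b - 3)*(b^3 - b^2 - 12*b) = (b - 3)*(b + 3)*(b^2 - 4*b) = b*(b - 3)*(b + 3)*(b - 4)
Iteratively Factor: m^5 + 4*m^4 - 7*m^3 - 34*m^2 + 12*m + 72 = (m + 2)*(m^4 + 2*m^3 - 11*m^2 - 12*m + 36) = (m + 2)*(m + 3)*(m^3 - m^2 - 8*m + 12) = (m - 2)*(m + 2)*(m + 3)*(m^2 + m - 6) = (m - 2)*(m + 2)*(m + 3)^2*(m - 2)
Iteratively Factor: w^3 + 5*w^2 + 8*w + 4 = (w + 2)*(w^2 + 3*w + 2) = (w + 1)*(w + 2)*(w + 2)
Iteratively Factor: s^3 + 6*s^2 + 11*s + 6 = (s + 1)*(s^2 + 5*s + 6) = (s + 1)*(s + 2)*(s + 3)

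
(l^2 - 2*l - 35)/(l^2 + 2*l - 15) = (l - 7)/(l - 3)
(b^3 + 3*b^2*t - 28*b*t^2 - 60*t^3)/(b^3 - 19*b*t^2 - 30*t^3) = (b + 6*t)/(b + 3*t)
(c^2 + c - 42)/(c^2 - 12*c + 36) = (c + 7)/(c - 6)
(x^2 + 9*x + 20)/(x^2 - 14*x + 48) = (x^2 + 9*x + 20)/(x^2 - 14*x + 48)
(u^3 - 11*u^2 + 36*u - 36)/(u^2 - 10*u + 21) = (u^2 - 8*u + 12)/(u - 7)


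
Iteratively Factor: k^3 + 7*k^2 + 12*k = (k)*(k^2 + 7*k + 12) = k*(k + 4)*(k + 3)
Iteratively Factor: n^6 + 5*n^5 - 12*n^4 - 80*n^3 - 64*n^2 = (n + 4)*(n^5 + n^4 - 16*n^3 - 16*n^2) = (n - 4)*(n + 4)*(n^4 + 5*n^3 + 4*n^2) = (n - 4)*(n + 4)^2*(n^3 + n^2) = n*(n - 4)*(n + 4)^2*(n^2 + n) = n^2*(n - 4)*(n + 4)^2*(n + 1)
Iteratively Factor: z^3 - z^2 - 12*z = (z)*(z^2 - z - 12) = z*(z + 3)*(z - 4)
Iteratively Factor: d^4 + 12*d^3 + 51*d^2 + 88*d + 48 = (d + 3)*(d^3 + 9*d^2 + 24*d + 16) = (d + 3)*(d + 4)*(d^2 + 5*d + 4) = (d + 3)*(d + 4)^2*(d + 1)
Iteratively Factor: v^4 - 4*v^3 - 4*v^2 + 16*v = (v - 2)*(v^3 - 2*v^2 - 8*v) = (v - 4)*(v - 2)*(v^2 + 2*v) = v*(v - 4)*(v - 2)*(v + 2)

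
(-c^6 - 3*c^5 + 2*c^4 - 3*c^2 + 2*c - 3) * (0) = 0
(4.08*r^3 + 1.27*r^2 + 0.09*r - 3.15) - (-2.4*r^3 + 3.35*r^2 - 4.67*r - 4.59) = 6.48*r^3 - 2.08*r^2 + 4.76*r + 1.44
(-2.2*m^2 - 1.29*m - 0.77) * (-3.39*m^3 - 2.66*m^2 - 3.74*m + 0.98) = 7.458*m^5 + 10.2251*m^4 + 14.2697*m^3 + 4.7168*m^2 + 1.6156*m - 0.7546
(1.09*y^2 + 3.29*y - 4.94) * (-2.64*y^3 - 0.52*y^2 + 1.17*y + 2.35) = -2.8776*y^5 - 9.2524*y^4 + 12.6061*y^3 + 8.9796*y^2 + 1.9517*y - 11.609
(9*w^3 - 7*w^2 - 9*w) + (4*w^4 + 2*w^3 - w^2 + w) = 4*w^4 + 11*w^3 - 8*w^2 - 8*w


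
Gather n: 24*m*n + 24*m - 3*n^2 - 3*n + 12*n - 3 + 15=24*m - 3*n^2 + n*(24*m + 9) + 12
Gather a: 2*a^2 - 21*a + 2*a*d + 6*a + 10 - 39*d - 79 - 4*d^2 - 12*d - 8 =2*a^2 + a*(2*d - 15) - 4*d^2 - 51*d - 77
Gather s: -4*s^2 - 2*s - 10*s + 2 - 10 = -4*s^2 - 12*s - 8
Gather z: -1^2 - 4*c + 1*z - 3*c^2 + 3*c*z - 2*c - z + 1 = -3*c^2 + 3*c*z - 6*c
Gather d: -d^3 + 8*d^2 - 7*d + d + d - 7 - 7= -d^3 + 8*d^2 - 5*d - 14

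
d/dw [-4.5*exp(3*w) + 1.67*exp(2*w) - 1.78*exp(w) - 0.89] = (-13.5*exp(2*w) + 3.34*exp(w) - 1.78)*exp(w)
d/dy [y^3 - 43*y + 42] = 3*y^2 - 43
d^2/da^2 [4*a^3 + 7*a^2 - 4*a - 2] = 24*a + 14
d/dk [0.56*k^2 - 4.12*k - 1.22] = 1.12*k - 4.12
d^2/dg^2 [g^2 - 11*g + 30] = 2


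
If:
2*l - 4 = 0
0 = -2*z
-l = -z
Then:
No Solution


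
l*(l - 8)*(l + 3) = l^3 - 5*l^2 - 24*l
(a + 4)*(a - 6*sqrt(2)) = a^2 - 6*sqrt(2)*a + 4*a - 24*sqrt(2)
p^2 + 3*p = p*(p + 3)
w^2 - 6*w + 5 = (w - 5)*(w - 1)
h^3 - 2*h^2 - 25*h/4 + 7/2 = (h - 7/2)*(h - 1/2)*(h + 2)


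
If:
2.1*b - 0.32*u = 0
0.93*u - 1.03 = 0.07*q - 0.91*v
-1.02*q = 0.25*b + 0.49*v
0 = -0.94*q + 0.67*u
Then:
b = -0.29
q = -1.36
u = -1.90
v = 2.97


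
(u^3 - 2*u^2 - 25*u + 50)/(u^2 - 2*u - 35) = (u^2 - 7*u + 10)/(u - 7)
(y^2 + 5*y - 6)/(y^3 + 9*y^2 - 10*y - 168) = (y - 1)/(y^2 + 3*y - 28)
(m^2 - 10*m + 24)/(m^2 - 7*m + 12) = (m - 6)/(m - 3)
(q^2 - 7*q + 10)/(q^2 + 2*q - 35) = (q - 2)/(q + 7)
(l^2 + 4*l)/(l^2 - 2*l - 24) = l/(l - 6)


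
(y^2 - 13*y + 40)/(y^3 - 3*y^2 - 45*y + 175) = (y - 8)/(y^2 + 2*y - 35)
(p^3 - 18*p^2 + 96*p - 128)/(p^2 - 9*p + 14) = (p^2 - 16*p + 64)/(p - 7)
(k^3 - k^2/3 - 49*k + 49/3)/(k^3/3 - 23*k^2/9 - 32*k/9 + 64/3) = 3*(3*k^3 - k^2 - 147*k + 49)/(3*k^3 - 23*k^2 - 32*k + 192)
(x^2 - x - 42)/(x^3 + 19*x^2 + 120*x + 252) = (x - 7)/(x^2 + 13*x + 42)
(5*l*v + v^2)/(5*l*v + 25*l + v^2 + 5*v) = v/(v + 5)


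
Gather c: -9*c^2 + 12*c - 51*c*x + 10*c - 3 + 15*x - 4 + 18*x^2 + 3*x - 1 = -9*c^2 + c*(22 - 51*x) + 18*x^2 + 18*x - 8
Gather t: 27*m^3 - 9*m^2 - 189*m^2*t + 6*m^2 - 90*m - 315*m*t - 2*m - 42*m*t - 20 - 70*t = 27*m^3 - 3*m^2 - 92*m + t*(-189*m^2 - 357*m - 70) - 20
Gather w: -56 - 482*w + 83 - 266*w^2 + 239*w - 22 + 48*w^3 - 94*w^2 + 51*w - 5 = 48*w^3 - 360*w^2 - 192*w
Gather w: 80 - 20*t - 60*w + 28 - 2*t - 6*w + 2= -22*t - 66*w + 110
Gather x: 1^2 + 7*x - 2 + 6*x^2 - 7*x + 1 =6*x^2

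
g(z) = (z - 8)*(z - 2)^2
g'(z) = (z - 8)*(2*z - 4) + (z - 2)^2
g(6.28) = -31.51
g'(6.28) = 3.60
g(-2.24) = -184.09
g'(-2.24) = 104.81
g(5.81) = -31.79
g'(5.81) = -2.17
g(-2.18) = -177.87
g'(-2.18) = 102.58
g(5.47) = -30.46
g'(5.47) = -5.52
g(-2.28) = -188.31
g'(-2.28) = 106.32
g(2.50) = -1.38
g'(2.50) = -5.25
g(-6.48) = -1041.26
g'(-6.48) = 317.49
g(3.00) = -5.00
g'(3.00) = -9.00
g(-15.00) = -6647.00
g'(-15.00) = 1071.00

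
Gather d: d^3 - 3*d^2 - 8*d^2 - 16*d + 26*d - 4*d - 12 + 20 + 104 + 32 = d^3 - 11*d^2 + 6*d + 144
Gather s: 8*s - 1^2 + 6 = 8*s + 5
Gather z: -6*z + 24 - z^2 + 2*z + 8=-z^2 - 4*z + 32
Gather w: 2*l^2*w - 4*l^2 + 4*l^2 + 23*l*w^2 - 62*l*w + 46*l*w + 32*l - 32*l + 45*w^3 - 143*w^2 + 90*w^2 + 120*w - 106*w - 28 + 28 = 45*w^3 + w^2*(23*l - 53) + w*(2*l^2 - 16*l + 14)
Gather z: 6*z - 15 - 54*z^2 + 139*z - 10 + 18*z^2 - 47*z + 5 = -36*z^2 + 98*z - 20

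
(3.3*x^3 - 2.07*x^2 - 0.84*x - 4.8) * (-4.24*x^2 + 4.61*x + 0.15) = -13.992*x^5 + 23.9898*x^4 - 5.4861*x^3 + 16.1691*x^2 - 22.254*x - 0.72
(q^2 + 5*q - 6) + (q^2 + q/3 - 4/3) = 2*q^2 + 16*q/3 - 22/3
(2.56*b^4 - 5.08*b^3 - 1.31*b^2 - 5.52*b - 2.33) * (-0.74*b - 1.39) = -1.8944*b^5 + 0.2008*b^4 + 8.0306*b^3 + 5.9057*b^2 + 9.397*b + 3.2387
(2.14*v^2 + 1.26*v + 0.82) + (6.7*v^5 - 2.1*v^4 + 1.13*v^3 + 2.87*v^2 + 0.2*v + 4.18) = 6.7*v^5 - 2.1*v^4 + 1.13*v^3 + 5.01*v^2 + 1.46*v + 5.0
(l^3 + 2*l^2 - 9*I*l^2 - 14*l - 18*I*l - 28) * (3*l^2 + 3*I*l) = 3*l^5 + 6*l^4 - 24*I*l^4 - 15*l^3 - 48*I*l^3 - 30*l^2 - 42*I*l^2 - 84*I*l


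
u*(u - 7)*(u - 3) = u^3 - 10*u^2 + 21*u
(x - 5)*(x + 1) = x^2 - 4*x - 5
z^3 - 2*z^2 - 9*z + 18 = (z - 3)*(z - 2)*(z + 3)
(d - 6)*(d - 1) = d^2 - 7*d + 6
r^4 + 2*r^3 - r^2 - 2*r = r*(r - 1)*(r + 1)*(r + 2)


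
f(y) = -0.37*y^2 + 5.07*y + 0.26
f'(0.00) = 5.07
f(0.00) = 0.26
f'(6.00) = 0.63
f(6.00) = 17.36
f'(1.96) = 3.62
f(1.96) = 8.78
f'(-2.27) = 6.75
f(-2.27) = -13.16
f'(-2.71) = 7.08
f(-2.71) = -16.20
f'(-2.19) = 6.69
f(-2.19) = -12.62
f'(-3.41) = 7.59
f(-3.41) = -21.33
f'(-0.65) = 5.55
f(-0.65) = -3.19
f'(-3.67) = 7.79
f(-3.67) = -23.33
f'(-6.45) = 9.84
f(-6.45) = -47.83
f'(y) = 5.07 - 0.74*y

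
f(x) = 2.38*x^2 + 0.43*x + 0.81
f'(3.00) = 14.71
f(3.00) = 23.52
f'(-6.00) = -28.13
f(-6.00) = 83.91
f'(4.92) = 23.85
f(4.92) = 60.54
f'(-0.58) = -2.33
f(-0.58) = 1.36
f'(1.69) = 8.47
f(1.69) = 8.33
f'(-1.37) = -6.09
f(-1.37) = 4.69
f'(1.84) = 9.19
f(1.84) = 9.66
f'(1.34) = 6.81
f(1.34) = 5.66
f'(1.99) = 9.90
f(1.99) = 11.09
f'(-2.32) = -10.61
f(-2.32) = 12.62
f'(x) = 4.76*x + 0.43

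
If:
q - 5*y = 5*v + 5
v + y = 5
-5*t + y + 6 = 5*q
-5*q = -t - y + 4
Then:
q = 30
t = 5/3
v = -442/3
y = 457/3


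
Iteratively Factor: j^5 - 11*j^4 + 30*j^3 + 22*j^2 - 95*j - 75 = (j + 1)*(j^4 - 12*j^3 + 42*j^2 - 20*j - 75) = (j + 1)^2*(j^3 - 13*j^2 + 55*j - 75) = (j - 3)*(j + 1)^2*(j^2 - 10*j + 25) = (j - 5)*(j - 3)*(j + 1)^2*(j - 5)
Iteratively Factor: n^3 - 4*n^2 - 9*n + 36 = (n - 3)*(n^2 - n - 12) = (n - 3)*(n + 3)*(n - 4)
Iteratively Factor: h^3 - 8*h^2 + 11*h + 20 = (h + 1)*(h^2 - 9*h + 20) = (h - 5)*(h + 1)*(h - 4)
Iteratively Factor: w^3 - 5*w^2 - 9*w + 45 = (w - 3)*(w^2 - 2*w - 15) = (w - 3)*(w + 3)*(w - 5)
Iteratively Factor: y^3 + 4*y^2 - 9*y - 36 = (y - 3)*(y^2 + 7*y + 12) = (y - 3)*(y + 4)*(y + 3)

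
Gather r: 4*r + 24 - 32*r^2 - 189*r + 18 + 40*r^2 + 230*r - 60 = 8*r^2 + 45*r - 18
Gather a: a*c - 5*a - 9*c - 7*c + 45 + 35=a*(c - 5) - 16*c + 80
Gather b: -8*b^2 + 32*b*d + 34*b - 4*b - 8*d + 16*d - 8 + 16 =-8*b^2 + b*(32*d + 30) + 8*d + 8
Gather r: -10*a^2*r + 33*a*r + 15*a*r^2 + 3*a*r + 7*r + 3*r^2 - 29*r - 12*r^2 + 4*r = r^2*(15*a - 9) + r*(-10*a^2 + 36*a - 18)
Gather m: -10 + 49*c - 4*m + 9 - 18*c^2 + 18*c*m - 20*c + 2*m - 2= -18*c^2 + 29*c + m*(18*c - 2) - 3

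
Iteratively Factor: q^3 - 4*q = (q)*(q^2 - 4) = q*(q + 2)*(q - 2)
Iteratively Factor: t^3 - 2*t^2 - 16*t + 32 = (t - 2)*(t^2 - 16) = (t - 4)*(t - 2)*(t + 4)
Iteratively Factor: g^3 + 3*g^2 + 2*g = (g)*(g^2 + 3*g + 2) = g*(g + 2)*(g + 1)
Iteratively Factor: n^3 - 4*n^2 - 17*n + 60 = (n - 3)*(n^2 - n - 20) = (n - 3)*(n + 4)*(n - 5)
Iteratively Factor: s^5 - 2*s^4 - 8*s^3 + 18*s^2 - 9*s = (s + 3)*(s^4 - 5*s^3 + 7*s^2 - 3*s) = (s - 1)*(s + 3)*(s^3 - 4*s^2 + 3*s) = (s - 3)*(s - 1)*(s + 3)*(s^2 - s) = s*(s - 3)*(s - 1)*(s + 3)*(s - 1)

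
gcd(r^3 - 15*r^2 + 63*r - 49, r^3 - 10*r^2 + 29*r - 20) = r - 1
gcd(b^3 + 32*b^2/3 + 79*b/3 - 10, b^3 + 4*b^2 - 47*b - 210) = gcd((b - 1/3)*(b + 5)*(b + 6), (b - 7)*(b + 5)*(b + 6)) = b^2 + 11*b + 30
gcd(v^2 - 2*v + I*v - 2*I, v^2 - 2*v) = v - 2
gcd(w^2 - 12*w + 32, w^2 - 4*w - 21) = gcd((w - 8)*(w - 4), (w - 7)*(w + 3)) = 1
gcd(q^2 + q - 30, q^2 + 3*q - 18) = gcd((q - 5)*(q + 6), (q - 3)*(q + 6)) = q + 6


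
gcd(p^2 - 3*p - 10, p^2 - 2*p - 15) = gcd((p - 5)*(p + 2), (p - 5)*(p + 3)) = p - 5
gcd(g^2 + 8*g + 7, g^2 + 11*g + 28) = g + 7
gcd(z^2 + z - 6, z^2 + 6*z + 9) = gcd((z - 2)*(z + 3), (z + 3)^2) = z + 3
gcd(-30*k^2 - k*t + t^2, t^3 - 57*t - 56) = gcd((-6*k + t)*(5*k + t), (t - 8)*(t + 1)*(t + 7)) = 1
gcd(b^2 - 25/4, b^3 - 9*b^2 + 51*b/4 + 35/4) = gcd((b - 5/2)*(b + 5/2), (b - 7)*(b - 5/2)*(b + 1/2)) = b - 5/2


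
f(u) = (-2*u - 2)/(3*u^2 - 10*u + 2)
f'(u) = (10 - 6*u)*(-2*u - 2)/(3*u^2 - 10*u + 2)^2 - 2/(3*u^2 - 10*u + 2)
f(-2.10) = 0.06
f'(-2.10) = -0.02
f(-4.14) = 0.07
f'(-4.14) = 0.00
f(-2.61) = 0.07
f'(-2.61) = -0.01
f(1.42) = 0.79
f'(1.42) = 0.14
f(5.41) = -0.36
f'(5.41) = 0.17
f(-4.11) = 0.07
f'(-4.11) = 0.00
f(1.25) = 0.77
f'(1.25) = 0.01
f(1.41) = 0.79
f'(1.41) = 0.13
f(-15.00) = 0.03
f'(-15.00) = 0.00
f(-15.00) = 0.03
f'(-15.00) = 0.00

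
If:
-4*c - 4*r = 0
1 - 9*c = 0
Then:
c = 1/9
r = -1/9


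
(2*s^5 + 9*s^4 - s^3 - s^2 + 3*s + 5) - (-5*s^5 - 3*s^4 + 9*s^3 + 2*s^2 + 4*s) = 7*s^5 + 12*s^4 - 10*s^3 - 3*s^2 - s + 5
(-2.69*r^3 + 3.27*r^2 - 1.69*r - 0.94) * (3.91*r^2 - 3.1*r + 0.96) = -10.5179*r^5 + 21.1247*r^4 - 19.3273*r^3 + 4.7028*r^2 + 1.2916*r - 0.9024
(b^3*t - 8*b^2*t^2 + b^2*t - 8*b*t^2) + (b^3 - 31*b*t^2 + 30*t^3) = b^3*t + b^3 - 8*b^2*t^2 + b^2*t - 39*b*t^2 + 30*t^3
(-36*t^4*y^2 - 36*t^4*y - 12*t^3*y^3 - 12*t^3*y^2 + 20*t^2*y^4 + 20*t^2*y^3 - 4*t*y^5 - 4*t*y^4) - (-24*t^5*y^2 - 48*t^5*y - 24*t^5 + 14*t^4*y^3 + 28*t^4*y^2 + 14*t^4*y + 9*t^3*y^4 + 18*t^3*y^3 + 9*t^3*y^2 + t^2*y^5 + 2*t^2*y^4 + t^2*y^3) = 24*t^5*y^2 + 48*t^5*y + 24*t^5 - 14*t^4*y^3 - 64*t^4*y^2 - 50*t^4*y - 9*t^3*y^4 - 30*t^3*y^3 - 21*t^3*y^2 - t^2*y^5 + 18*t^2*y^4 + 19*t^2*y^3 - 4*t*y^5 - 4*t*y^4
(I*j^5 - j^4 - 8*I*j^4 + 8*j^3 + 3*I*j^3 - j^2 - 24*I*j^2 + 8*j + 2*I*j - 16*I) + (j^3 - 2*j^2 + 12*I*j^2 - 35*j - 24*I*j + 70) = I*j^5 - j^4 - 8*I*j^4 + 9*j^3 + 3*I*j^3 - 3*j^2 - 12*I*j^2 - 27*j - 22*I*j + 70 - 16*I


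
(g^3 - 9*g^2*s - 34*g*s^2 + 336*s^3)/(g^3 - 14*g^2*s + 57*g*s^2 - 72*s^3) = (g^2 - g*s - 42*s^2)/(g^2 - 6*g*s + 9*s^2)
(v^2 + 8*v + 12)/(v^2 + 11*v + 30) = (v + 2)/(v + 5)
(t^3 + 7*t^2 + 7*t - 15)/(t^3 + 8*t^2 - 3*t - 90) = (t^2 + 2*t - 3)/(t^2 + 3*t - 18)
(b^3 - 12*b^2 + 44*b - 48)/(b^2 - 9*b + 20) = (b^2 - 8*b + 12)/(b - 5)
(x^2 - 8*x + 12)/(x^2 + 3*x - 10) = (x - 6)/(x + 5)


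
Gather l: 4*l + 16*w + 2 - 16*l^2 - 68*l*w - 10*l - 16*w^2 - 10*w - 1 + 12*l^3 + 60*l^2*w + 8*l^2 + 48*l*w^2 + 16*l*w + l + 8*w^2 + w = 12*l^3 + l^2*(60*w - 8) + l*(48*w^2 - 52*w - 5) - 8*w^2 + 7*w + 1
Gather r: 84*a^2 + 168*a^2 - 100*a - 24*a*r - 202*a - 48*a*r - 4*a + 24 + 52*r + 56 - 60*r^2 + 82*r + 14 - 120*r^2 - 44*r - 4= 252*a^2 - 306*a - 180*r^2 + r*(90 - 72*a) + 90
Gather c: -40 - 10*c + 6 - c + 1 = -11*c - 33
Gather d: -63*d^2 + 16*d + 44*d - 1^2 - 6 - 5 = -63*d^2 + 60*d - 12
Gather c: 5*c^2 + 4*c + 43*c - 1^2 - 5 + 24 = 5*c^2 + 47*c + 18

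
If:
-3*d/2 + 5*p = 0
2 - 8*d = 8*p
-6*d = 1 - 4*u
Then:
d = 5/26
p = 3/52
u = 7/13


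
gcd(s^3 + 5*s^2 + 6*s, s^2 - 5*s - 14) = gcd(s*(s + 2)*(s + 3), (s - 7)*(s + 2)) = s + 2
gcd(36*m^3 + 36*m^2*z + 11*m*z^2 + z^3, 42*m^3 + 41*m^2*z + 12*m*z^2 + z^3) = 6*m^2 + 5*m*z + z^2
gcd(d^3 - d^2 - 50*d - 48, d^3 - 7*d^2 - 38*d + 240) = d^2 - 2*d - 48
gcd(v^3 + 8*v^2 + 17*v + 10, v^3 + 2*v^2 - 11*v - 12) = v + 1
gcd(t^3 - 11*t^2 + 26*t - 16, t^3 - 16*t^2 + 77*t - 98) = t - 2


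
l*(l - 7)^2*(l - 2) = l^4 - 16*l^3 + 77*l^2 - 98*l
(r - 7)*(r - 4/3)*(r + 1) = r^3 - 22*r^2/3 + r + 28/3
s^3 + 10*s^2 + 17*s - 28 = (s - 1)*(s + 4)*(s + 7)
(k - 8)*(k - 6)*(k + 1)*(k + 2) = k^4 - 11*k^3 + 8*k^2 + 116*k + 96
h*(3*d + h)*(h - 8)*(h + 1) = 3*d*h^3 - 21*d*h^2 - 24*d*h + h^4 - 7*h^3 - 8*h^2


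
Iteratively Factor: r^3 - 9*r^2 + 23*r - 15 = (r - 1)*(r^2 - 8*r + 15) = (r - 5)*(r - 1)*(r - 3)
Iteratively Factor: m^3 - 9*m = (m)*(m^2 - 9) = m*(m + 3)*(m - 3)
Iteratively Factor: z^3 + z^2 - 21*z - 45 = (z - 5)*(z^2 + 6*z + 9) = (z - 5)*(z + 3)*(z + 3)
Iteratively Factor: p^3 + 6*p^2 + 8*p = (p + 4)*(p^2 + 2*p) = (p + 2)*(p + 4)*(p)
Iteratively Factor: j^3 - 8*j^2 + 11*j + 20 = (j + 1)*(j^2 - 9*j + 20) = (j - 4)*(j + 1)*(j - 5)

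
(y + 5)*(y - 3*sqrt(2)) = y^2 - 3*sqrt(2)*y + 5*y - 15*sqrt(2)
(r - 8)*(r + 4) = r^2 - 4*r - 32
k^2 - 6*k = k*(k - 6)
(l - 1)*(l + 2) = l^2 + l - 2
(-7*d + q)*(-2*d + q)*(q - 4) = 14*d^2*q - 56*d^2 - 9*d*q^2 + 36*d*q + q^3 - 4*q^2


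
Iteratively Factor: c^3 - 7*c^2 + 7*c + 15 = (c - 5)*(c^2 - 2*c - 3) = (c - 5)*(c - 3)*(c + 1)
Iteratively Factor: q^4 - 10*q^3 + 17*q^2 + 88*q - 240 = (q - 4)*(q^3 - 6*q^2 - 7*q + 60) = (q - 4)*(q + 3)*(q^2 - 9*q + 20) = (q - 4)^2*(q + 3)*(q - 5)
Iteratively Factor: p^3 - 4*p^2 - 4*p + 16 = (p - 4)*(p^2 - 4) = (p - 4)*(p + 2)*(p - 2)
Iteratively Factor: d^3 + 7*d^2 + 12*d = (d)*(d^2 + 7*d + 12) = d*(d + 4)*(d + 3)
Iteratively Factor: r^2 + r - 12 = (r - 3)*(r + 4)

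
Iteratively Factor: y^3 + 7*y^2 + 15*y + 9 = (y + 3)*(y^2 + 4*y + 3) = (y + 3)^2*(y + 1)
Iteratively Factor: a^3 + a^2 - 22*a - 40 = (a + 4)*(a^2 - 3*a - 10) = (a + 2)*(a + 4)*(a - 5)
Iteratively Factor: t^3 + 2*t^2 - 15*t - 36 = (t + 3)*(t^2 - t - 12) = (t - 4)*(t + 3)*(t + 3)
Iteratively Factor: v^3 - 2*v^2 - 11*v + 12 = (v - 4)*(v^2 + 2*v - 3) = (v - 4)*(v + 3)*(v - 1)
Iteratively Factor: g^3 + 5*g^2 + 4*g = (g)*(g^2 + 5*g + 4) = g*(g + 4)*(g + 1)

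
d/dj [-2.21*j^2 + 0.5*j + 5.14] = 0.5 - 4.42*j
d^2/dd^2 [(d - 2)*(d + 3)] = 2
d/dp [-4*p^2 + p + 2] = 1 - 8*p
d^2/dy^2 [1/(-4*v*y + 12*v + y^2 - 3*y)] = 2*(-4*v*y + 12*v + y^2 - 3*y - (4*v - 2*y + 3)^2)/(4*v*y - 12*v - y^2 + 3*y)^3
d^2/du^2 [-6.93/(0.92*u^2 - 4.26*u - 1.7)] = (-11.731104*u^2 + 54.320112*u + 6.93*(1.84*u - 4.26)*(3.68*u - 8.52) + 21.67704)/(-0.92*u^2 + 4.26*u + 1.7)^3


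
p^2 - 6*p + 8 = (p - 4)*(p - 2)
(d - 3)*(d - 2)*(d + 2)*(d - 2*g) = d^4 - 2*d^3*g - 3*d^3 + 6*d^2*g - 4*d^2 + 8*d*g + 12*d - 24*g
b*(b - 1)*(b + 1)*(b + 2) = b^4 + 2*b^3 - b^2 - 2*b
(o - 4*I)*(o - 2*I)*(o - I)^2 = o^4 - 8*I*o^3 - 21*o^2 + 22*I*o + 8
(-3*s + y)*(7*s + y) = -21*s^2 + 4*s*y + y^2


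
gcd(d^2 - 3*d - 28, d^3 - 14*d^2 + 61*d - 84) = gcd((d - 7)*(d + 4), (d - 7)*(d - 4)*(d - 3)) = d - 7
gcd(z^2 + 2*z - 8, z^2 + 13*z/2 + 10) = z + 4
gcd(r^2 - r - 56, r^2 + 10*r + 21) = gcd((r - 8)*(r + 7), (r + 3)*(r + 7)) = r + 7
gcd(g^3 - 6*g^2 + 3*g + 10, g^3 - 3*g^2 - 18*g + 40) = g^2 - 7*g + 10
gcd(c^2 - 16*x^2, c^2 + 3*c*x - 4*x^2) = c + 4*x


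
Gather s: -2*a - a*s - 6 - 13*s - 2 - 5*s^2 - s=-2*a - 5*s^2 + s*(-a - 14) - 8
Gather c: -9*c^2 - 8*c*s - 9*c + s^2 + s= -9*c^2 + c*(-8*s - 9) + s^2 + s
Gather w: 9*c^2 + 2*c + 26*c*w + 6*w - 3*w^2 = 9*c^2 + 2*c - 3*w^2 + w*(26*c + 6)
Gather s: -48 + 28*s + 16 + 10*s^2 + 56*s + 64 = 10*s^2 + 84*s + 32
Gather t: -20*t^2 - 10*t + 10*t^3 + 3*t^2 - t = 10*t^3 - 17*t^2 - 11*t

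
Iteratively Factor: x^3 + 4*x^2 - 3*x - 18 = (x + 3)*(x^2 + x - 6) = (x - 2)*(x + 3)*(x + 3)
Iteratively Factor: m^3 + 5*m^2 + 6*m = (m + 3)*(m^2 + 2*m) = (m + 2)*(m + 3)*(m)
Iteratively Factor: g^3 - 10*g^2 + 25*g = (g - 5)*(g^2 - 5*g) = (g - 5)^2*(g)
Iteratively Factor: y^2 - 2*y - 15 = (y - 5)*(y + 3)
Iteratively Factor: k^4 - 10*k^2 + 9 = (k - 3)*(k^3 + 3*k^2 - k - 3) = (k - 3)*(k - 1)*(k^2 + 4*k + 3) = (k - 3)*(k - 1)*(k + 3)*(k + 1)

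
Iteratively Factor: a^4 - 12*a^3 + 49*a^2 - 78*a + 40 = (a - 5)*(a^3 - 7*a^2 + 14*a - 8) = (a - 5)*(a - 1)*(a^2 - 6*a + 8) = (a - 5)*(a - 4)*(a - 1)*(a - 2)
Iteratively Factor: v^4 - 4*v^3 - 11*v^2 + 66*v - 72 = (v - 3)*(v^3 - v^2 - 14*v + 24) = (v - 3)*(v + 4)*(v^2 - 5*v + 6) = (v - 3)*(v - 2)*(v + 4)*(v - 3)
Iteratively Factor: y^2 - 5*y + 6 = (y - 2)*(y - 3)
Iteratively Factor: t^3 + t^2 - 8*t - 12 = (t + 2)*(t^2 - t - 6) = (t + 2)^2*(t - 3)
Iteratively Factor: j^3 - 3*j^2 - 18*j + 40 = (j - 5)*(j^2 + 2*j - 8) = (j - 5)*(j - 2)*(j + 4)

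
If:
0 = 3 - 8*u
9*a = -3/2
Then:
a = -1/6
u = 3/8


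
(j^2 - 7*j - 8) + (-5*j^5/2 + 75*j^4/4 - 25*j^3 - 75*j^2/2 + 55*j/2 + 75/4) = -5*j^5/2 + 75*j^4/4 - 25*j^3 - 73*j^2/2 + 41*j/2 + 43/4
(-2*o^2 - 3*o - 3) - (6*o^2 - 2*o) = -8*o^2 - o - 3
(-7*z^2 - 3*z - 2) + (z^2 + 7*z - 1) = -6*z^2 + 4*z - 3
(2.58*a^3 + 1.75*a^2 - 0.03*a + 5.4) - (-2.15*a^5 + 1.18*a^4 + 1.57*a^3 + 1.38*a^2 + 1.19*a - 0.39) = 2.15*a^5 - 1.18*a^4 + 1.01*a^3 + 0.37*a^2 - 1.22*a + 5.79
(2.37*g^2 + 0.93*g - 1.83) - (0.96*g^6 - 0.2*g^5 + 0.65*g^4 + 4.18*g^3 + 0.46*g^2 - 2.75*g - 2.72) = -0.96*g^6 + 0.2*g^5 - 0.65*g^4 - 4.18*g^3 + 1.91*g^2 + 3.68*g + 0.89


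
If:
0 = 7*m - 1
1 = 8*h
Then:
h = 1/8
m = 1/7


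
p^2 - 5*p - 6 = (p - 6)*(p + 1)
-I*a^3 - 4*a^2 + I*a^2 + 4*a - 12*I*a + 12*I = (a - 6*I)*(a + 2*I)*(-I*a + I)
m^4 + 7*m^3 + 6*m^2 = m^2*(m + 1)*(m + 6)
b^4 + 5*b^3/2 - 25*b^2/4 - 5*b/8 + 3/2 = (b - 3/2)*(b - 1/2)*(b + 1/2)*(b + 4)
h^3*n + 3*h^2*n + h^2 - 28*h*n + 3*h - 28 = (h - 4)*(h + 7)*(h*n + 1)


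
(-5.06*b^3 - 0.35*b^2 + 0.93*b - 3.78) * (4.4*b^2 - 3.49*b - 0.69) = -22.264*b^5 + 16.1194*b^4 + 8.8049*b^3 - 19.6362*b^2 + 12.5505*b + 2.6082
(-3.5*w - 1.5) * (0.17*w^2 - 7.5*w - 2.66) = -0.595*w^3 + 25.995*w^2 + 20.56*w + 3.99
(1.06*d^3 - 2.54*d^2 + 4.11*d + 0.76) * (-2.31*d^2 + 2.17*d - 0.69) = -2.4486*d^5 + 8.1676*d^4 - 15.7373*d^3 + 8.9157*d^2 - 1.1867*d - 0.5244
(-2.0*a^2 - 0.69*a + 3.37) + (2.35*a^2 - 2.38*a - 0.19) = 0.35*a^2 - 3.07*a + 3.18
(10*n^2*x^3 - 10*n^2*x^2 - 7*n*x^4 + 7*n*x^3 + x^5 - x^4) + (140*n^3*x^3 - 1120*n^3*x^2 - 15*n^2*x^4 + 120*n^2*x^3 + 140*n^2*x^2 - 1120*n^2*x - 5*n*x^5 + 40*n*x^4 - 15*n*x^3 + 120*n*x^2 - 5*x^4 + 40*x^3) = 140*n^3*x^3 - 1120*n^3*x^2 - 15*n^2*x^4 + 130*n^2*x^3 + 130*n^2*x^2 - 1120*n^2*x - 5*n*x^5 + 33*n*x^4 - 8*n*x^3 + 120*n*x^2 + x^5 - 6*x^4 + 40*x^3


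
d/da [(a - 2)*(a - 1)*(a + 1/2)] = 3*a^2 - 5*a + 1/2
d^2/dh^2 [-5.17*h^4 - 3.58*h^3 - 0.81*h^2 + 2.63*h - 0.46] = -62.04*h^2 - 21.48*h - 1.62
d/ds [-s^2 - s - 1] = -2*s - 1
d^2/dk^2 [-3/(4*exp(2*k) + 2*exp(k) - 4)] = 3*(-2*(4*exp(k) + 1)^2*exp(k) + (8*exp(k) + 1)*(2*exp(2*k) + exp(k) - 2))*exp(k)/(2*(2*exp(2*k) + exp(k) - 2)^3)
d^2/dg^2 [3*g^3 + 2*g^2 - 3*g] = 18*g + 4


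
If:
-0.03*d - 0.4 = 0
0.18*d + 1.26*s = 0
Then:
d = -13.33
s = 1.90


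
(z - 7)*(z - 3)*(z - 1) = z^3 - 11*z^2 + 31*z - 21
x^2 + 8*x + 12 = (x + 2)*(x + 6)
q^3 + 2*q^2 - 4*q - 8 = (q - 2)*(q + 2)^2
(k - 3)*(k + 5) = k^2 + 2*k - 15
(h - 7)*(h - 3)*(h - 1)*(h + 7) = h^4 - 4*h^3 - 46*h^2 + 196*h - 147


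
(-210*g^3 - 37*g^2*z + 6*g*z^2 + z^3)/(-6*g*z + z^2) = 35*g^2/z + 12*g + z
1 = 1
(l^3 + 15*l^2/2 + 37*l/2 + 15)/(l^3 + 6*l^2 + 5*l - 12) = (l^2 + 9*l/2 + 5)/(l^2 + 3*l - 4)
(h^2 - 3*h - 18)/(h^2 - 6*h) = (h + 3)/h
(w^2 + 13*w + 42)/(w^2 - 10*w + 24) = (w^2 + 13*w + 42)/(w^2 - 10*w + 24)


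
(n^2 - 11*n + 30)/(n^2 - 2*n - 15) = (n - 6)/(n + 3)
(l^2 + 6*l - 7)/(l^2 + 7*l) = (l - 1)/l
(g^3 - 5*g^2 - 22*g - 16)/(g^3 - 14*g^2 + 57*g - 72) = (g^2 + 3*g + 2)/(g^2 - 6*g + 9)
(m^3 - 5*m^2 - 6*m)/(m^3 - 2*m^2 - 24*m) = (m + 1)/(m + 4)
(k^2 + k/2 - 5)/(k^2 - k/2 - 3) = (2*k + 5)/(2*k + 3)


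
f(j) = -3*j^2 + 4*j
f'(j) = 4 - 6*j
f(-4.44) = -76.90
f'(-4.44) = 30.64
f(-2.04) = -20.64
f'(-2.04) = 16.24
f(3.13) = -16.87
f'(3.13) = -14.78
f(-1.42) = -11.73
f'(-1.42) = 12.52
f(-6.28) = -143.44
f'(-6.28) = 41.68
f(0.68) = 1.33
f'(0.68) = -0.08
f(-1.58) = -13.81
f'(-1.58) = 13.48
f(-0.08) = -0.34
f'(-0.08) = 4.48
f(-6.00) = -132.00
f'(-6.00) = 40.00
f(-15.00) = -735.00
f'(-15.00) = 94.00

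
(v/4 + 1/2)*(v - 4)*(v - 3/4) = v^3/4 - 11*v^2/16 - 13*v/8 + 3/2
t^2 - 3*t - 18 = (t - 6)*(t + 3)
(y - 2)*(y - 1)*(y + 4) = y^3 + y^2 - 10*y + 8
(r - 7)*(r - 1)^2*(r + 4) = r^4 - 5*r^3 - 21*r^2 + 53*r - 28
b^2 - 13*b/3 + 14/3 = (b - 7/3)*(b - 2)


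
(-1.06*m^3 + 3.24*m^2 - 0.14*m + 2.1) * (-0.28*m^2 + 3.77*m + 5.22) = 0.2968*m^5 - 4.9034*m^4 + 6.7208*m^3 + 15.797*m^2 + 7.1862*m + 10.962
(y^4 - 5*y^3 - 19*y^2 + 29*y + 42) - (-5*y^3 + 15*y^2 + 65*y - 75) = y^4 - 34*y^2 - 36*y + 117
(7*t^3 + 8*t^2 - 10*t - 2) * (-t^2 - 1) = -7*t^5 - 8*t^4 + 3*t^3 - 6*t^2 + 10*t + 2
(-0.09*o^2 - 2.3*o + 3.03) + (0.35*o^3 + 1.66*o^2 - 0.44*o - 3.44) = 0.35*o^3 + 1.57*o^2 - 2.74*o - 0.41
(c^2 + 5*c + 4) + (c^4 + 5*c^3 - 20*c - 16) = c^4 + 5*c^3 + c^2 - 15*c - 12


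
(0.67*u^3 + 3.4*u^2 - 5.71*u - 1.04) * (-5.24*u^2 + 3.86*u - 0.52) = -3.5108*u^5 - 15.2298*u^4 + 42.696*u^3 - 18.359*u^2 - 1.0452*u + 0.5408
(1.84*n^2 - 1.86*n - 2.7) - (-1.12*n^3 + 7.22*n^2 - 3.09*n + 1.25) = 1.12*n^3 - 5.38*n^2 + 1.23*n - 3.95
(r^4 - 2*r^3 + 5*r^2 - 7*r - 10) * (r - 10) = r^5 - 12*r^4 + 25*r^3 - 57*r^2 + 60*r + 100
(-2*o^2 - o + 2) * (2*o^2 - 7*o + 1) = -4*o^4 + 12*o^3 + 9*o^2 - 15*o + 2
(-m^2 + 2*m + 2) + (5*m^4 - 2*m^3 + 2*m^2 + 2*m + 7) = 5*m^4 - 2*m^3 + m^2 + 4*m + 9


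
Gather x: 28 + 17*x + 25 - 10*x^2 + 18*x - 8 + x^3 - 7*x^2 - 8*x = x^3 - 17*x^2 + 27*x + 45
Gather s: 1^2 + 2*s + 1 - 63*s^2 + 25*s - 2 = -63*s^2 + 27*s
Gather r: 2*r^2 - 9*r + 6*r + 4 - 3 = 2*r^2 - 3*r + 1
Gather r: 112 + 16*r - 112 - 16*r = 0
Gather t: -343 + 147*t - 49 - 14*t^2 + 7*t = -14*t^2 + 154*t - 392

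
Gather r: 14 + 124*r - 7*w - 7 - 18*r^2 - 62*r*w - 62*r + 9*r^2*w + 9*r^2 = r^2*(9*w - 9) + r*(62 - 62*w) - 7*w + 7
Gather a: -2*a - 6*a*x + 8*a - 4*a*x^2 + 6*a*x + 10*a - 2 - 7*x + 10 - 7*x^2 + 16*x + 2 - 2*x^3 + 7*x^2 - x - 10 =a*(16 - 4*x^2) - 2*x^3 + 8*x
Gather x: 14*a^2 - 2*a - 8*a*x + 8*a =14*a^2 - 8*a*x + 6*a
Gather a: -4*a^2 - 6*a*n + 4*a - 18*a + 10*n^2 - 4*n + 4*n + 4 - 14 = -4*a^2 + a*(-6*n - 14) + 10*n^2 - 10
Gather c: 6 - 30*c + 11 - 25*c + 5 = 22 - 55*c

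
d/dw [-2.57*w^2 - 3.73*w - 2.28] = -5.14*w - 3.73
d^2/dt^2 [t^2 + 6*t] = 2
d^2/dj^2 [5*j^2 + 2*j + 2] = 10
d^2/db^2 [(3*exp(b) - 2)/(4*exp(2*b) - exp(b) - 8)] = (48*exp(4*b) - 116*exp(3*b) + 600*exp(2*b) - 282*exp(b) + 208)*exp(b)/(64*exp(6*b) - 48*exp(5*b) - 372*exp(4*b) + 191*exp(3*b) + 744*exp(2*b) - 192*exp(b) - 512)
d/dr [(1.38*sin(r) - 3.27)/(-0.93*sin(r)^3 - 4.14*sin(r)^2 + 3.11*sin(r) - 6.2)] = (2.5668*sin(r)^3 - 3.4101*sin(r)^2 - 27.0756*sin(r) + 1.6137)*cos(r)/(0.8649*sin(r)^6 + 7.7004*sin(r)^5 + 11.355*sin(r)^4 - 14.2188*sin(r)^3 + 61.0081*sin(r)^2 - 38.564*sin(r) + 38.44)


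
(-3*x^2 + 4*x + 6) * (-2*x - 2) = 6*x^3 - 2*x^2 - 20*x - 12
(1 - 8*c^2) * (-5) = 40*c^2 - 5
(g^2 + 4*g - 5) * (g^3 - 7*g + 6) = g^5 + 4*g^4 - 12*g^3 - 22*g^2 + 59*g - 30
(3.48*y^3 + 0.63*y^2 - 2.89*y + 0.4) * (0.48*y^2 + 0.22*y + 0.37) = 1.6704*y^5 + 1.068*y^4 + 0.0390000000000001*y^3 - 0.2107*y^2 - 0.9813*y + 0.148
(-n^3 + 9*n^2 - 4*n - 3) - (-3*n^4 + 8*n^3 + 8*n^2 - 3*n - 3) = 3*n^4 - 9*n^3 + n^2 - n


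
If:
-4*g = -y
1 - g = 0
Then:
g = 1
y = 4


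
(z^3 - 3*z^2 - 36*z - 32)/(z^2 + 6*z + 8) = (z^2 - 7*z - 8)/(z + 2)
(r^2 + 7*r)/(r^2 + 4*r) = (r + 7)/(r + 4)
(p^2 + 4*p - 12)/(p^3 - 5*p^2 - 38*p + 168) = (p - 2)/(p^2 - 11*p + 28)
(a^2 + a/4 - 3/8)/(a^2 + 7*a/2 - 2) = (a + 3/4)/(a + 4)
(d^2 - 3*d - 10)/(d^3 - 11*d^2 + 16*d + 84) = (d - 5)/(d^2 - 13*d + 42)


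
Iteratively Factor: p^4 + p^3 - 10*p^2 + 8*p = (p - 2)*(p^3 + 3*p^2 - 4*p) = (p - 2)*(p + 4)*(p^2 - p) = (p - 2)*(p - 1)*(p + 4)*(p)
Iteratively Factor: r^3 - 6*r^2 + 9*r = (r)*(r^2 - 6*r + 9) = r*(r - 3)*(r - 3)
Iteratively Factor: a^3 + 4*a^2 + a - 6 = (a + 2)*(a^2 + 2*a - 3) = (a + 2)*(a + 3)*(a - 1)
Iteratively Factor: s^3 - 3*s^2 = (s)*(s^2 - 3*s) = s*(s - 3)*(s)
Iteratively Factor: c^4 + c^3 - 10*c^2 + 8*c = (c)*(c^3 + c^2 - 10*c + 8) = c*(c + 4)*(c^2 - 3*c + 2) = c*(c - 2)*(c + 4)*(c - 1)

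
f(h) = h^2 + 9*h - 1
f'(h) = 2*h + 9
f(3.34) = 40.22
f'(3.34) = 15.68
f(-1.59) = -12.78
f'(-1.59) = 5.82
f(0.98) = 8.78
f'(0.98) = 10.96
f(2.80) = 32.04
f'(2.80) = 14.60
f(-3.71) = -20.63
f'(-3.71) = 1.58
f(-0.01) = -1.09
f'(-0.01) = 8.98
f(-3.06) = -19.18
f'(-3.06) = 2.88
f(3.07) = 36.05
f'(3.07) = 15.14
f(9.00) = 161.00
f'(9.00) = 27.00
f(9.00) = 161.00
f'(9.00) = 27.00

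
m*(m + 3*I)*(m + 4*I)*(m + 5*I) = m^4 + 12*I*m^3 - 47*m^2 - 60*I*m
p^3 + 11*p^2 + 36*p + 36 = (p + 2)*(p + 3)*(p + 6)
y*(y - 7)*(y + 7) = y^3 - 49*y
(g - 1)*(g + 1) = g^2 - 1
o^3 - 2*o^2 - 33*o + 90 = (o - 5)*(o - 3)*(o + 6)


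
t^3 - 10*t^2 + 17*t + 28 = (t - 7)*(t - 4)*(t + 1)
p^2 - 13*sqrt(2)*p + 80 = (p - 8*sqrt(2))*(p - 5*sqrt(2))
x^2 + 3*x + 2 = (x + 1)*(x + 2)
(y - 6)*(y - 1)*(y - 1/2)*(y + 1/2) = y^4 - 7*y^3 + 23*y^2/4 + 7*y/4 - 3/2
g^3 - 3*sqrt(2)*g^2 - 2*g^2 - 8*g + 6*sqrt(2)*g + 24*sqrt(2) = (g - 4)*(g + 2)*(g - 3*sqrt(2))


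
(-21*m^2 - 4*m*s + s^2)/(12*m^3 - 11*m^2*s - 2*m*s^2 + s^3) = (-7*m + s)/(4*m^2 - 5*m*s + s^2)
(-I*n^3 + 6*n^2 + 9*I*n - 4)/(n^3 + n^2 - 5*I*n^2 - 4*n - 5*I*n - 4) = (-I*n^3 + 6*n^2 + 9*I*n - 4)/(n^3 + n^2*(1 - 5*I) - n*(4 + 5*I) - 4)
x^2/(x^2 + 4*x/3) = 3*x/(3*x + 4)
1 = 1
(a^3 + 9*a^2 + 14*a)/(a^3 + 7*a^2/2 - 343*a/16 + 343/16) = 16*a*(a + 2)/(16*a^2 - 56*a + 49)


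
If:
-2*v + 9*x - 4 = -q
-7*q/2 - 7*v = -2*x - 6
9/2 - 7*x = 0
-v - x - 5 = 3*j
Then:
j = -2591/1176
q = 29/196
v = 379/392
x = 9/14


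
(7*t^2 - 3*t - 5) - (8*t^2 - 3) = -t^2 - 3*t - 2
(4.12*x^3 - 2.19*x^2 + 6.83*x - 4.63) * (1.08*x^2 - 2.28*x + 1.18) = 4.4496*x^5 - 11.7588*x^4 + 17.2312*x^3 - 23.157*x^2 + 18.6158*x - 5.4634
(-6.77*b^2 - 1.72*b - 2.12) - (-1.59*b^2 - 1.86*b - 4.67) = -5.18*b^2 + 0.14*b + 2.55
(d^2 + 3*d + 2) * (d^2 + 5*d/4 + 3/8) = d^4 + 17*d^3/4 + 49*d^2/8 + 29*d/8 + 3/4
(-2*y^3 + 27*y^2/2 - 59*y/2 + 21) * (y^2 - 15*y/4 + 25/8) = -2*y^5 + 21*y^4 - 691*y^3/8 + 2781*y^2/16 - 2735*y/16 + 525/8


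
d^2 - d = d*(d - 1)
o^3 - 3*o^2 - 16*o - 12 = (o - 6)*(o + 1)*(o + 2)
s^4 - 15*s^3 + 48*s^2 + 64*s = s*(s - 8)^2*(s + 1)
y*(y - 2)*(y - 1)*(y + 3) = y^4 - 7*y^2 + 6*y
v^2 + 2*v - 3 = (v - 1)*(v + 3)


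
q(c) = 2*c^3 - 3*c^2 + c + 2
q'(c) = 6*c^2 - 6*c + 1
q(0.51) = 2.00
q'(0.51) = -0.50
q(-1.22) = -7.32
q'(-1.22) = 17.25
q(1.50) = 3.50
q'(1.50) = 5.50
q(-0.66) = -0.54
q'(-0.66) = 7.57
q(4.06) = 90.46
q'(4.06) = 75.54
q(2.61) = 19.73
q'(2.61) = 26.21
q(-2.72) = -63.16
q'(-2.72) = 61.71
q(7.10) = 573.69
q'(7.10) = 260.86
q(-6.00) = -544.00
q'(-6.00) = 253.00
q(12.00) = 3038.00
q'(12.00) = 793.00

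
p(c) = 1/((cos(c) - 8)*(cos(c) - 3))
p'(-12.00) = -0.02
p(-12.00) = 0.06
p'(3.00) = 0.00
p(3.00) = 0.03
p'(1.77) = -0.02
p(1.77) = 0.04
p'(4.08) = 0.01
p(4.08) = 0.03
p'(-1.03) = 0.02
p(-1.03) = 0.05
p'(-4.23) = -0.01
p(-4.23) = 0.03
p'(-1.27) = 0.02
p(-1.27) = 0.05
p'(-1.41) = 0.02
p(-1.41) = 0.04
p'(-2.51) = 0.01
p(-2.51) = 0.03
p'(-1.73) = 0.02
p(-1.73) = 0.04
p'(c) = sin(c)/((cos(c) - 8)*(cos(c) - 3)^2) + sin(c)/((cos(c) - 8)^2*(cos(c) - 3)) = (2*cos(c) - 11)*sin(c)/((cos(c) - 8)^2*(cos(c) - 3)^2)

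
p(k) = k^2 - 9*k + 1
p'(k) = 2*k - 9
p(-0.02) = 1.18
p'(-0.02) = -9.04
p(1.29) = -8.95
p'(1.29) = -6.42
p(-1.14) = 12.56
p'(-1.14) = -11.28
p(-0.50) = 5.75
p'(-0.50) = -10.00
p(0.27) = -1.36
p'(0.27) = -8.46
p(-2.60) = 31.16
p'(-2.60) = -14.20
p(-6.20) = 95.24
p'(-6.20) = -21.40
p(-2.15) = 24.97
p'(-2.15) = -13.30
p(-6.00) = 91.00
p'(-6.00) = -21.00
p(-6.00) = 91.00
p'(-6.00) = -21.00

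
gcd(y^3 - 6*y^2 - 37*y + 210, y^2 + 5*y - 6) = y + 6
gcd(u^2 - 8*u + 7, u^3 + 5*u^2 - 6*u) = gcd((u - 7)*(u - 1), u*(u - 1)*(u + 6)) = u - 1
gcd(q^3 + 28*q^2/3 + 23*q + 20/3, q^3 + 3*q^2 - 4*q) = q + 4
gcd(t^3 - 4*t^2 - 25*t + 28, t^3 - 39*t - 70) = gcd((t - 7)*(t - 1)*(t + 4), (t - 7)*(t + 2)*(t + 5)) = t - 7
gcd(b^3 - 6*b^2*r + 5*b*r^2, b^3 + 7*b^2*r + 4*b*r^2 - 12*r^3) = -b + r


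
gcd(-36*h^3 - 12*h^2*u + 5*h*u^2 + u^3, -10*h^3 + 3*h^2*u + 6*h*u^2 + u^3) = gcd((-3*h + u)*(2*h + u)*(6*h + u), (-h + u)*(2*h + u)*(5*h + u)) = 2*h + u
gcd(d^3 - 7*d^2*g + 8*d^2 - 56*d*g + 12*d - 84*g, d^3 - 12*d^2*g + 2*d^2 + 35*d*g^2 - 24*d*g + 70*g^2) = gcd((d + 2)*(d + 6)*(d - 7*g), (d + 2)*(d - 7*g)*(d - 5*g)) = d^2 - 7*d*g + 2*d - 14*g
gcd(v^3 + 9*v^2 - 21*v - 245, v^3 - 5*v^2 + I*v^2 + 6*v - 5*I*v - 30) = v - 5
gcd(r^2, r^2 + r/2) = r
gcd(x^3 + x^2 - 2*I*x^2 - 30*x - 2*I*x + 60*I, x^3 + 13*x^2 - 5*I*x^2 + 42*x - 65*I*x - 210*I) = x + 6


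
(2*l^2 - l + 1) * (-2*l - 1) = -4*l^3 - l - 1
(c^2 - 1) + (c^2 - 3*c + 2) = 2*c^2 - 3*c + 1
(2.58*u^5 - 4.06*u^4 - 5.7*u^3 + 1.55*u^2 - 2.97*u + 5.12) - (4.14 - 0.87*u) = 2.58*u^5 - 4.06*u^4 - 5.7*u^3 + 1.55*u^2 - 2.1*u + 0.98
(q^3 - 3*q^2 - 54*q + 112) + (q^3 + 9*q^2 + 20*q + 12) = 2*q^3 + 6*q^2 - 34*q + 124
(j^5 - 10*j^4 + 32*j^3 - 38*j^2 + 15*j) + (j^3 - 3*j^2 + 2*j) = j^5 - 10*j^4 + 33*j^3 - 41*j^2 + 17*j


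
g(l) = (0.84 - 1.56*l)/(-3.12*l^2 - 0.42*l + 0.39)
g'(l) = (0.84 - 1.56*l)*(6.24*l + 0.42)/(-3.12*l^2 - 0.42*l + 0.39)^2 - 1.56/(-3.12*l^2 - 0.42*l + 0.39) = (-4.8672*l^2 + 5.2416*l - 0.2556)/(9.7344*l^4 + 2.6208*l^3 - 2.2572*l^2 - 0.3276*l + 0.1521)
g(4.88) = 0.09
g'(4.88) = -0.02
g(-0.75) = -1.91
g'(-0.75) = -6.28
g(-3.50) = -0.17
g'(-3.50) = -0.06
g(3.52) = 0.12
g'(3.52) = -0.03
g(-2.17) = -0.32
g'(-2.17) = -0.19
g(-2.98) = -0.21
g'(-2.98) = -0.09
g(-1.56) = -0.50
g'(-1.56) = -0.47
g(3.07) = 0.13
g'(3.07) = -0.03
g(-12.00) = -0.04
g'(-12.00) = -0.00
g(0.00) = 2.15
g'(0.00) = -1.68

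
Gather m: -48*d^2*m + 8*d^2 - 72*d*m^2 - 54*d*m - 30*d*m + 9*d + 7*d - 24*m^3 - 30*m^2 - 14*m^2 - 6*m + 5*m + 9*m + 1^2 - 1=8*d^2 + 16*d - 24*m^3 + m^2*(-72*d - 44) + m*(-48*d^2 - 84*d + 8)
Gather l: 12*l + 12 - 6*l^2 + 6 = -6*l^2 + 12*l + 18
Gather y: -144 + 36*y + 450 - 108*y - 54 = 252 - 72*y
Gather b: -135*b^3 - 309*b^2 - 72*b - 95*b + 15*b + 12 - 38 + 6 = -135*b^3 - 309*b^2 - 152*b - 20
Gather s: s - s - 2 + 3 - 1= 0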